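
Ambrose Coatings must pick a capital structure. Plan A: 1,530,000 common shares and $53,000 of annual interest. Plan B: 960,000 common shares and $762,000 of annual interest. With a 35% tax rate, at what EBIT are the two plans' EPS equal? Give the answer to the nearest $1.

At indifference, (EBIT − 53,000)(1 − t)/1,530,000 = (EBIT − 762,000)(1 − t)/960,000.
The (1 − t) factor cancels: (EBIT − 53,000) × 960,000 = (EBIT − 762,000) × 1,530,000.
Solving, EBIT = (762,000·1,530,000 − 53,000·960,000) / (1,530,000 − 960,000) = 1,114,980,000,000 / 570,000 = 1,956,105.26.

$1,956,105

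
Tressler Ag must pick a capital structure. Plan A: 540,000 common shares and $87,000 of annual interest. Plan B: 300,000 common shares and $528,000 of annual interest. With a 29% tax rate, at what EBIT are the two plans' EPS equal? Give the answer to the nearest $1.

$1,079,250

Set EPS_A = EPS_B: (EBIT − $87,000)(1 − 0.29) ÷ 540,000 = (EBIT − $528,000)(1 − 0.29) ÷ 300,000.
Cancelling (1 − t) and cross-multiplying: 300,000·(EBIT − 87,000) = 540,000·(EBIT − 528,000).
Solving, EBIT = (528,000·540,000 − 87,000·300,000) / (540,000 − 300,000) = 259,020,000,000 / 240,000 = 1,079,250.00.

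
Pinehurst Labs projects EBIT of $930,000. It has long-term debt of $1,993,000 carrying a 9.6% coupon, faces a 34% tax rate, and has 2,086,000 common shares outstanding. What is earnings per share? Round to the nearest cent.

$0.23

Pre-tax income = $930,000 − $191,328.00 = $738,672.00.
Net income = $738,672.00 × (1 − 0.34) = $487,523.52.
Per share: $487,523.52 / 2,086,000 shares = $0.23.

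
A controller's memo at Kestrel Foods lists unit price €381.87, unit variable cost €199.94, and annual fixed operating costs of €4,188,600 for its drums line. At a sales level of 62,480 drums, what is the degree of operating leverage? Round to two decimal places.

Contribution at this volume is 62,480 × €181.93 = €11,366,986.40.
EBIT = €11,366,986.40 − €4,188,600 = €7,178,386.40.
DOL = contribution ÷ EBIT = €11,366,986.40 ÷ €7,178,386.40 = 1.5835.

1.58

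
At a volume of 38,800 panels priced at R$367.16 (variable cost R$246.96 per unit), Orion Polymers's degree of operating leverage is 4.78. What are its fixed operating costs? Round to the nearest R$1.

Total contribution margin = 38,800 × R$120.20 = R$4,663,760.00.
Since DOL = CM ÷ EBIT, EBIT = R$4,663,760.00 ÷ 4.78 = R$975,682.01.
And FC = contribution − EBIT = R$4,663,760.00 − R$975,682.01 = R$3,688,078.

R$3,688,078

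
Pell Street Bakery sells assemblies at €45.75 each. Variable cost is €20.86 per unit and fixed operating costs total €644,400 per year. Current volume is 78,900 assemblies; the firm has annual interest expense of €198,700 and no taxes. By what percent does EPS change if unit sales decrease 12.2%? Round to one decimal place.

-21.4%

At 78,900 units, contribution = 78,900 × €24.89 = €1,963,821.00.
Subtracting fixed costs: EBIT = €1,963,821.00 − €644,400 = €1,319,421.00.
Interest = €198,700.00, so EBIT − I = €1,120,721.00.
DCL = total CM / (EBIT − I) = €1,963,821.00 / €1,120,721.00 = 1.7523.
%ΔEPS = DCL × %ΔSales = 1.7523 × -12.2% = -21.4%.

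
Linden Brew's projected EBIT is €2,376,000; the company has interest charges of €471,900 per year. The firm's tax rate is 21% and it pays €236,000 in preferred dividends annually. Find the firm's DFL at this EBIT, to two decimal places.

1.48

Interest = €471,900.00.
Preferred dividends grossed up pre-tax: €236,000 / (1 − 0.21) = €298,734.18.
DFL = EBIT ÷ [EBIT − I − D_p/(1−t)] = €2,376,000 ÷ [€2,376,000 − €471,900.00 − €298,734.18] = €2,376,000 ÷ €1,605,365.82 = 1.4800.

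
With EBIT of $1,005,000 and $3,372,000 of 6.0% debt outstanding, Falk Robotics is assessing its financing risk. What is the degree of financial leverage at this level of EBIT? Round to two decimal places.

1.25

Annual interest charges come to $202,320.00.
DFL = EBIT ÷ (EBIT − I) = $1,005,000 ÷ ($1,005,000 − $202,320.00) = $1,005,000 ÷ $802,680.00 = 1.2521.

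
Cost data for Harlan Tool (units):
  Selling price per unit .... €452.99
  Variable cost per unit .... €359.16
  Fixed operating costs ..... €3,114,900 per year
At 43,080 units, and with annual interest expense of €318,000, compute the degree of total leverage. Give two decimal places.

6.63

Contribution at this volume is 43,080 × €93.83 = €4,042,196.40.
EBIT = €4,042,196.40 − €3,114,900 = €927,296.40. Interest = €318,000.00.
DOL = €4,042,196.40 ÷ €927,296.40 = 4.3591; DFL = €927,296.40 ÷ €609,296.40 = 1.5219.
DCL = DOL × DFL = 4.3591 × 1.5219 = 6.6341.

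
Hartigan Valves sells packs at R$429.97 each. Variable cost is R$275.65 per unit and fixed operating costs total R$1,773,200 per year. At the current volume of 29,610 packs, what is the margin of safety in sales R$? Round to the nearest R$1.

Unit CM = price − variable cost = R$429.97 − R$275.65 = R$154.32. Break-even units = R$1,773,200 ÷ R$154.32 = 11,490.41; break-even revenue = 11,490.41 × R$429.97 = R$4,940,531.39.
Current sales = 29,610 × R$429.97 = R$12,731,411.70.
Margin of safety = R$12,731,411.70 − R$4,940,531.39 = R$7,790,880.

R$7,790,880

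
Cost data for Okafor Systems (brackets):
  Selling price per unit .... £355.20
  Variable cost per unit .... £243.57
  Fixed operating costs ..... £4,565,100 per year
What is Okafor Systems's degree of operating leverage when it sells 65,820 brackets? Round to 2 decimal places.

At 65,820 units, contribution = 65,820 × £111.63 = £7,347,486.60.
EBIT = £7,347,486.60 − £4,565,100 = £2,782,386.60.
Degree of operating leverage = £7,347,486.60 / £2,782,386.60 = 2.6407.

2.64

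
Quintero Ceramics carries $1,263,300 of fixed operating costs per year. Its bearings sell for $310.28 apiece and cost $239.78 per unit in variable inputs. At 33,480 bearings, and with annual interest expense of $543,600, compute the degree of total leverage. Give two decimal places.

At 33,480 units, contribution = 33,480 × $70.50 = $2,360,340.00.
EBIT = $2,360,340.00 − $1,263,300 = $1,097,040.00. Interest = $543,600.00.
DOL = $2,360,340.00 ÷ $1,097,040.00 = 2.1516; DFL = $1,097,040.00 ÷ $553,440.00 = 1.9822.
Combined leverage = 2.1516 × 1.9822 = 4.2649.

4.26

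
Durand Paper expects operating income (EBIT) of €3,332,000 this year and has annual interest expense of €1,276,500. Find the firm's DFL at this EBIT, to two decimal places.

1.62

Interest = €1,276,500.00.
Degree of financial leverage = EBIT / (EBIT − interest) = €3,332,000 / €2,055,500.00 = 1.6210.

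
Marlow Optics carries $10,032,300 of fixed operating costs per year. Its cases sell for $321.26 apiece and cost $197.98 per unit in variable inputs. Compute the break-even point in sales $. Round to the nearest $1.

CM per unit = $321.26 − $197.98 = $123.28; CM ratio = $123.28 / $321.26 = 0.3837.
Break-even revenue = fixed costs × price ÷ CM = $10,032,300 × $321.26 ÷ $123.28 = $26,143,549.

$26,143,549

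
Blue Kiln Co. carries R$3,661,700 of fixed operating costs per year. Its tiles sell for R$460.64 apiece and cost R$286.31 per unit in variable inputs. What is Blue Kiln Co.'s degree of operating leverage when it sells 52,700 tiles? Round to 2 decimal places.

1.66

At 52,700 units, contribution = 52,700 × R$174.33 = R$9,187,191.00.
Subtracting fixed costs: EBIT = R$9,187,191.00 − R$3,661,700 = R$5,525,491.00.
So DOL = total CM / EBIT = R$9,187,191.00 / R$5,525,491.00 = 1.6627.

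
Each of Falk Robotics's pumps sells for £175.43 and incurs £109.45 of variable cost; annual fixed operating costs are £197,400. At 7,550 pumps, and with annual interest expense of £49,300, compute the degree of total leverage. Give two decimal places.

1.98

Total contribution margin = 7,550 × £65.98 = £498,149.00.
Subtracting fixed costs: EBIT = £498,149.00 − £197,400 = £300,749.00. Interest = £49,300.00.
DOL = £498,149.00 ÷ £300,749.00 = 1.6564; DFL = £300,749.00 ÷ £251,449.00 = 1.1961.
Combined leverage = 1.6564 × 1.1961 = 1.9812.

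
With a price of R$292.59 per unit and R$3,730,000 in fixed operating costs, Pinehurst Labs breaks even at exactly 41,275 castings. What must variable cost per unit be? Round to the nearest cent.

At break-even, FC = Q × (P − VC), so P − VC = R$3,730,000 ÷ 41,275 = R$90.3695.
Hence VC = price − CM = R$292.59 − R$90.3695 = R$202.22.

R$202.22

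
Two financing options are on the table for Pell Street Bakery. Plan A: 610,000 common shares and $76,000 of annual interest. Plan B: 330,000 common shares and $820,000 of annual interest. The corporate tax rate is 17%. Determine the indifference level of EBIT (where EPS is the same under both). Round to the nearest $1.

$1,696,857

Set EPS_A = EPS_B: (EBIT − $76,000)(1 − 0.17) ÷ 610,000 = (EBIT − $820,000)(1 − 0.17) ÷ 330,000.
The (1 − t) factor cancels: (EBIT − 76,000) × 330,000 = (EBIT − 820,000) × 610,000.
EBIT × (610,000 − 330,000) = 820,000 × 610,000 − 76,000 × 330,000 = 475,120,000,000, so EBIT = 475,120,000,000 ÷ 280,000 = 1,696,857.14.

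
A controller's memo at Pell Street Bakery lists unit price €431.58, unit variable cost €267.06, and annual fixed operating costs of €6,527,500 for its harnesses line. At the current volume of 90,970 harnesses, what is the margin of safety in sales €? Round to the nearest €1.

€22,137,453

Each unit contributes €431.58 − €267.06 = €164.52. Break-even units = €6,527,500 ÷ €164.52 = 39,676.03; break-even revenue = 39,676.03 × €431.58 = €17,123,379.83.
Actual sales revenue = 90,970 × €431.58 = €39,260,832.60.
Margin of safety = €39,260,832.60 − €17,123,379.83 = €22,137,453.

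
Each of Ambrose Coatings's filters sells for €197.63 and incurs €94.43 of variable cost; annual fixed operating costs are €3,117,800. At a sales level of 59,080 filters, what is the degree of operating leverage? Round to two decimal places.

At 59,080 units, contribution = 59,080 × €103.20 = €6,097,056.00.
Operating income = contribution − fixed costs = €6,097,056.00 − €3,117,800 = €2,979,256.00.
DOL = contribution ÷ EBIT = €6,097,056.00 ÷ €2,979,256.00 = 2.0465.

2.05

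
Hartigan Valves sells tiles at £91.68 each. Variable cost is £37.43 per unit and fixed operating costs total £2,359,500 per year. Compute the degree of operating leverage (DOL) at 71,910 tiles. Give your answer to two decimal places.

2.53

Contribution at this volume is 71,910 × £54.25 = £3,901,117.50.
EBIT = £3,901,117.50 − £2,359,500 = £1,541,617.50.
DOL = contribution ÷ EBIT = £3,901,117.50 ÷ £1,541,617.50 = 2.5305.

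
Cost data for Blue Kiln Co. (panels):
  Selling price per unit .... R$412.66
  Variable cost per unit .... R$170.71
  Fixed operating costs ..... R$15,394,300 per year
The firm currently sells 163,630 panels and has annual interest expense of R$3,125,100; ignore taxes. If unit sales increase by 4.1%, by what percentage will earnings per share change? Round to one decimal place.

+7.7%

At 163,630 units, contribution = 163,630 × R$241.95 = R$39,590,278.50.
Operating income = contribution − fixed costs = R$39,590,278.50 − R$15,394,300 = R$24,195,978.50.
After interest of R$3,125,100.00, pre-tax earnings = R$21,070,878.50.
DCL = total CM / (EBIT − I) = R$39,590,278.50 / R$21,070,878.50 = 1.8789.
EPS therefore changes by 1.8789 × (+4.1%) = +7.7%.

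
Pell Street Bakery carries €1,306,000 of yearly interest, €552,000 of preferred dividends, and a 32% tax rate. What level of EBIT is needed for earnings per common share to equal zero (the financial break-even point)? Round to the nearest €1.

€2,117,765

Grossing the preferred dividend up to pre-tax terms: €552,000 / (1 − 0.32) = €811,764.71.
EPS = 0 when EBIT covers interest plus the pre-tax preferred burden: €1,306,000 + €811,764.71 = €2,117,764.71.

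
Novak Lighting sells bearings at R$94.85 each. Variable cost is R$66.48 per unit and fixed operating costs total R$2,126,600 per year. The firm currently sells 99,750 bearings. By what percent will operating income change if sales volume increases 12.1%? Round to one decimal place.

At 99,750 units, contribution = 99,750 × R$28.37 = R$2,829,907.50.
Operating income = contribution − fixed costs = R$2,829,907.50 − R$2,126,600 = R$703,307.50.
DOL = contribution ÷ EBIT = R$2,829,907.50 ÷ R$703,307.50 = 4.0237.
So EBIT moves 4.0237 × (+12.1%) = +48.7%.

+48.7%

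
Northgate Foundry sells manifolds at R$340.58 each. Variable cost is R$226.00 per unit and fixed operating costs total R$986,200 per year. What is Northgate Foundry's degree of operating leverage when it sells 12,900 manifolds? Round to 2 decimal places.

3.00

Total contribution margin = 12,900 × R$114.58 = R$1,478,082.00.
Operating income = contribution − fixed costs = R$1,478,082.00 − R$986,200 = R$491,882.00.
Degree of operating leverage = R$1,478,082.00 / R$491,882.00 = 3.0050.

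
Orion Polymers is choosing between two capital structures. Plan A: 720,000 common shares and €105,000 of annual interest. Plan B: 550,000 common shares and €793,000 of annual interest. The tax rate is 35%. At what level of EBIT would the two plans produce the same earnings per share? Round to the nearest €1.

€3,018,882

Set EPS_A = EPS_B: (EBIT − €105,000)(1 − 0.35) ÷ 720,000 = (EBIT − €793,000)(1 − 0.35) ÷ 550,000.
Cancelling (1 − t) and cross-multiplying: 550,000·(EBIT − 105,000) = 720,000·(EBIT − 793,000).
Solving, EBIT = (793,000·720,000 − 105,000·550,000) / (720,000 − 550,000) = 513,210,000,000 / 170,000 = 3,018,882.35.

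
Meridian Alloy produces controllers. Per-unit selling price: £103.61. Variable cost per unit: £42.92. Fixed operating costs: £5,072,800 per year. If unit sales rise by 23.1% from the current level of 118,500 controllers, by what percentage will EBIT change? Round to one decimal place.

At 118,500 units, contribution = 118,500 × £60.69 = £7,191,765.00.
Subtracting fixed costs: EBIT = £7,191,765.00 − £5,072,800 = £2,118,965.00.
So DOL = total CM / EBIT = £7,191,765.00 / £2,118,965.00 = 3.3940.
So EBIT moves 3.3940 × (+23.1%) = +78.4%.

+78.4%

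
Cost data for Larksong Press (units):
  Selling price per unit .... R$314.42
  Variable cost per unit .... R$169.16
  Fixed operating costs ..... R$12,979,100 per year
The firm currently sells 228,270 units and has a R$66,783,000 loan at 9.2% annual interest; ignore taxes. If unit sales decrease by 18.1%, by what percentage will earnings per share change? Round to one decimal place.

At 228,270 units, contribution = 228,270 × R$145.26 = R$33,158,500.20.
EBIT = R$33,158,500.20 − R$12,979,100 = R$20,179,400.20.
Interest = R$6,144,036.00, so EBIT − I = R$14,035,364.20.
Degree of combined leverage = contribution ÷ (EBIT − I) = R$33,158,500.20 ÷ R$14,035,364.20 = 2.3625.
%ΔEPS = DCL × %ΔSales = 2.3625 × -18.1% = -42.8%.

-42.8%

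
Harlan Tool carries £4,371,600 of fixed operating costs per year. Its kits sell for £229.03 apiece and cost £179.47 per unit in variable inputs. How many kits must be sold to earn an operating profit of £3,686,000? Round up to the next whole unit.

162,583 kits

Each unit contributes £229.03 − £179.47 = £49.56.
Units = (FC + target) / CM = (£4,371,600 + £3,686,000) / £49.56 = 162,582.73, so 162,583 kits.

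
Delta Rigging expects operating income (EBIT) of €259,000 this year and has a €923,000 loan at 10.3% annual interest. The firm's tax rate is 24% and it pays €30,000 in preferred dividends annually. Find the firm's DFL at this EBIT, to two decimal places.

Interest = €95,069.00.
Preferred dividends grossed up pre-tax: €30,000 / (1 − 0.24) = €39,473.68.
DFL = EBIT ÷ [EBIT − I − D_p/(1−t)] = €259,000 ÷ [€259,000 − €95,069.00 − €39,473.68] = €259,000 ÷ €124,457.32 = 2.0810.

2.08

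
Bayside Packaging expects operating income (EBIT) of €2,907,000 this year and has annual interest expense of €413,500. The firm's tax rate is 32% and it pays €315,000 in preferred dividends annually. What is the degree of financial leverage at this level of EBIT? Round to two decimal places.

1.43

Interest = €413,500.00.
Pre-tax preferred-dividend burden = €315,000 ÷ (1 − 0.32) = €463,235.29.
DFL = EBIT ÷ [EBIT − I − D_p/(1−t)] = €2,907,000 ÷ [€2,907,000 − €413,500.00 − €463,235.29] = €2,907,000 ÷ €2,030,264.71 = 1.4318.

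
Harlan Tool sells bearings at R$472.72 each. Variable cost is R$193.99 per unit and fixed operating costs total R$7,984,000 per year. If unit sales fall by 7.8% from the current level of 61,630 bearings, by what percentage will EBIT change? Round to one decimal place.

-14.6%

At 61,630 units, contribution = 61,630 × R$278.73 = R$17,178,129.90.
EBIT = R$17,178,129.90 − R$7,984,000 = R$9,194,129.90.
Degree of operating leverage = R$17,178,129.90 / R$9,194,129.90 = 1.8684.
%ΔEBIT = DOL × %ΔSales = 1.8684 × -7.8% = -14.6%.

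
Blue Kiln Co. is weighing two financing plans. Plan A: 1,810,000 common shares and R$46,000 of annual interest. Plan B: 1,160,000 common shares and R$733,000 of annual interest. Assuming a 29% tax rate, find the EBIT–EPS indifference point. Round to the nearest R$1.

R$1,959,031

Set EPS_A = EPS_B: (EBIT − R$46,000)(1 − 0.29) ÷ 1,810,000 = (EBIT − R$733,000)(1 − 0.29) ÷ 1,160,000.
Cancelling (1 − t) and cross-multiplying: 1,160,000·(EBIT − 46,000) = 1,810,000·(EBIT − 733,000).
EBIT × (1,810,000 − 1,160,000) = 733,000 × 1,810,000 − 46,000 × 1,160,000 = 1,273,370,000,000, so EBIT = 1,273,370,000,000 ÷ 650,000 = 1,959,030.77.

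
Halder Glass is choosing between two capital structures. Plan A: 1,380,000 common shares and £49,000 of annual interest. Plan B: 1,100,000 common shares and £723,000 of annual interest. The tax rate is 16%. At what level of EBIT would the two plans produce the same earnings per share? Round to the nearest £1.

£3,370,857

Set EPS_A = EPS_B: (EBIT − £49,000)(1 − 0.16) ÷ 1,380,000 = (EBIT − £723,000)(1 − 0.16) ÷ 1,100,000.
Cancelling (1 − t) and cross-multiplying: 1,100,000·(EBIT − 49,000) = 1,380,000·(EBIT − 723,000).
EBIT × (1,380,000 − 1,100,000) = 723,000 × 1,380,000 − 49,000 × 1,100,000 = 943,840,000,000, so EBIT = 943,840,000,000 ÷ 280,000 = 3,370,857.14.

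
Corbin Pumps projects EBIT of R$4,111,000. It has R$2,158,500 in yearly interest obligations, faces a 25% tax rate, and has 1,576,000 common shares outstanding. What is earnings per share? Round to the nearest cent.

R$0.93

Interest = R$2,158,500.00, so EBT = R$4,111,000 − R$2,158,500.00 = R$1,952,500.00.
Net income = R$1,952,500.00 × (1 − 0.25) = R$1,464,375.00.
EPS = R$1,464,375.00 ÷ 1,576,000 = R$0.93.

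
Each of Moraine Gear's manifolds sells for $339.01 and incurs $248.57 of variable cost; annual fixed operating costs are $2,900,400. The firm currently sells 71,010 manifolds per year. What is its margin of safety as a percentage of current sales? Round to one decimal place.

Contribution margin per unit = $339.01 − $248.57 = $90.44. Break-even units = $2,900,400 ÷ $90.44 = 32,069.88; break-even revenue = 32,069.88 × $339.01 = $10,872,010.22.
Current sales = 71,010 × $339.01 = $24,073,100.10.
Margin of safety = ($24,073,100.10 − $10,872,010.22) ÷ $24,073,100.10 = 54.8%.

54.8%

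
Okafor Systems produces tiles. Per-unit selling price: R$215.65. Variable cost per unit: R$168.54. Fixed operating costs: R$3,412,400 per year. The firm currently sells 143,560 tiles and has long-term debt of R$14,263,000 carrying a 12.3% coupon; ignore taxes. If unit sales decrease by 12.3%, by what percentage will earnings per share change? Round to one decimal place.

-52.1%

Contribution at this volume is 143,560 × R$47.11 = R$6,763,111.60.
Operating income = contribution − fixed costs = R$6,763,111.60 − R$3,412,400 = R$3,350,711.60.
After interest of R$1,754,349.00, pre-tax earnings = R$1,596,362.60.
DCL = total CM / (EBIT − I) = R$6,763,111.60 / R$1,596,362.60 = 4.2366.
%ΔEPS = DCL × %ΔSales = 4.2366 × -12.3% = -52.1%.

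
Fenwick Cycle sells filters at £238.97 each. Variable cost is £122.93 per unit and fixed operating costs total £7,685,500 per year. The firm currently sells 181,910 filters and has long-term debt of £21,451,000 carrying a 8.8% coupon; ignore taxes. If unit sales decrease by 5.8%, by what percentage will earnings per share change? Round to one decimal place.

-10.6%

Contribution at this volume is 181,910 × £116.04 = £21,108,836.40.
Operating income = contribution − fixed costs = £21,108,836.40 − £7,685,500 = £13,423,336.40.
After interest of £1,887,688.00, pre-tax earnings = £11,535,648.40.
Degree of combined leverage = contribution ÷ (EBIT − I) = £21,108,836.40 ÷ £11,535,648.40 = 1.8299.
EPS therefore changes by 1.8299 × (-5.8%) = -10.6%.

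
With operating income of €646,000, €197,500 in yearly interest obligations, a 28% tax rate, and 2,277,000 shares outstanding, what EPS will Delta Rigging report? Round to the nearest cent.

€0.14

Interest = €197,500.00, so EBT = €646,000 − €197,500.00 = €448,500.00.
Net income = €448,500.00 × (1 − 0.28) = €322,920.00.
Per share: €322,920.00 / 2,277,000 shares = €0.14.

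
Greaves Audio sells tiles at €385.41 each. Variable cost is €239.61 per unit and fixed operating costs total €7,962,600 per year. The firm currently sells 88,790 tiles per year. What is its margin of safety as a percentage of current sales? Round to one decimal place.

38.5%

Each unit contributes €385.41 − €239.61 = €145.80. Break-even units = €7,962,600 ÷ €145.80 = 54,613.17; break-even revenue = 54,613.17 × €385.41 = €21,048,461.36.
Actual sales revenue = 88,790 × €385.41 = €34,220,553.90.
Margin of safety = (€34,220,553.90 − €21,048,461.36) ÷ €34,220,553.90 = 38.5%.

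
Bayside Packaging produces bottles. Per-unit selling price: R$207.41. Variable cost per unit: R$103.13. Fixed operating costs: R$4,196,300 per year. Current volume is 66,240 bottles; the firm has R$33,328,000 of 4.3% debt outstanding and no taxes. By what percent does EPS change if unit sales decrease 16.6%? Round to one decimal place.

-89.7%

At 66,240 units, contribution = 66,240 × R$104.28 = R$6,907,507.20.
Operating income = contribution − fixed costs = R$6,907,507.20 − R$4,196,300 = R$2,711,207.20.
After interest of R$1,433,104.00, pre-tax earnings = R$1,278,103.20.
Degree of combined leverage = contribution ÷ (EBIT − I) = R$6,907,507.20 ÷ R$1,278,103.20 = 5.4045.
%ΔEPS = DCL × %ΔSales = 5.4045 × -16.6% = -89.7%.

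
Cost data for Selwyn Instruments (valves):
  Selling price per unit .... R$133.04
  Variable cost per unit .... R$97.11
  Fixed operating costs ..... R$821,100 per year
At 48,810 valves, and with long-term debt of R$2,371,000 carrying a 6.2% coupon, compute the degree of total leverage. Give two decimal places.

2.23

At 48,810 units, contribution = 48,810 × R$35.93 = R$1,753,743.30.
Operating income = contribution − fixed costs = R$1,753,743.30 − R$821,100 = R$932,643.30. Interest = R$147,002.00, so EBIT − I = R$785,641.30.
DCL = contribution ÷ (EBIT − I) = R$1,753,743.30 ÷ R$785,641.30 = 2.2322.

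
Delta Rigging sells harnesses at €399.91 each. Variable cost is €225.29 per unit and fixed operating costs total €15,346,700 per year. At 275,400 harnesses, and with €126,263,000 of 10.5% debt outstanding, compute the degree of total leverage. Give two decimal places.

Total contribution margin = 275,400 × €174.62 = €48,090,348.00.
Operating income = contribution − fixed costs = €48,090,348.00 − €15,346,700 = €32,743,648.00. Interest = €13,257,615.00.
DOL = €48,090,348.00 ÷ €32,743,648.00 = 1.4687; DFL = €32,743,648.00 ÷ €19,486,033.00 = 1.6804.
DCL = DOL × DFL = 1.4687 × 1.6804 = 2.4680.

2.47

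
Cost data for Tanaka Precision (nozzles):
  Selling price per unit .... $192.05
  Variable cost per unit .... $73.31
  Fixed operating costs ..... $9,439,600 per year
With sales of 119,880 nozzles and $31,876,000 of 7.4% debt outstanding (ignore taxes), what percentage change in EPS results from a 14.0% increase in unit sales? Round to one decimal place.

+81.8%

Contribution at this volume is 119,880 × $118.74 = $14,234,551.20.
EBIT = $14,234,551.20 − $9,439,600 = $4,794,951.20.
After interest of $2,358,824.00, pre-tax earnings = $2,436,127.20.
DCL = total CM / (EBIT − I) = $14,234,551.20 / $2,436,127.20 = 5.8431.
%ΔEPS = DCL × %ΔSales = 5.8431 × +14.0% = +81.8%.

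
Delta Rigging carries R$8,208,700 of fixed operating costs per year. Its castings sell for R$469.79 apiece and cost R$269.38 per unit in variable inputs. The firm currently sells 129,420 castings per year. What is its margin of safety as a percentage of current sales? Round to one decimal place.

68.4%

Unit CM = price − variable cost = R$469.79 − R$269.38 = R$200.41. Break-even units = R$8,208,700 ÷ R$200.41 = 40,959.53; break-even revenue = 40,959.53 × R$469.79 = R$19,242,378.99.
Actual sales revenue = 129,420 × R$469.79 = R$60,800,221.80.
Margin of safety = (R$60,800,221.80 − R$19,242,378.99) ÷ R$60,800,221.80 = 68.4%.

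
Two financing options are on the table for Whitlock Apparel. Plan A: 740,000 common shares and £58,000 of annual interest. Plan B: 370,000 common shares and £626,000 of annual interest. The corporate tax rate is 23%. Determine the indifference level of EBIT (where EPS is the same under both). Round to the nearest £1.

£1,194,000

Set EPS_A = EPS_B: (EBIT − £58,000)(1 − 0.23) ÷ 740,000 = (EBIT − £626,000)(1 − 0.23) ÷ 370,000.
The (1 − t) factor cancels: (EBIT − 58,000) × 370,000 = (EBIT − 626,000) × 740,000.
Solving, EBIT = (626,000·740,000 − 58,000·370,000) / (740,000 − 370,000) = 441,780,000,000 / 370,000 = 1,194,000.00.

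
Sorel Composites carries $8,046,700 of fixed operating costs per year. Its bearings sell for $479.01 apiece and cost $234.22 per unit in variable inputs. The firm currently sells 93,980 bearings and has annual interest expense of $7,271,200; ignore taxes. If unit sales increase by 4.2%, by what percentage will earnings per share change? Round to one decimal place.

Total contribution margin = 93,980 × $244.79 = $23,005,364.20.
EBIT = $23,005,364.20 − $8,046,700 = $14,958,664.20.
Interest = $7,271,200.00, so EBIT − I = $7,687,464.20.
Degree of combined leverage = contribution ÷ (EBIT − I) = $23,005,364.20 ÷ $7,687,464.20 = 2.9926.
EPS therefore changes by 2.9926 × (+4.2%) = +12.6%.

+12.6%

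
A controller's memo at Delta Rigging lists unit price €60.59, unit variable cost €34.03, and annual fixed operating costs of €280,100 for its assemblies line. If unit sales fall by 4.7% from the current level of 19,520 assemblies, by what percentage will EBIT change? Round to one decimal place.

Total contribution margin = 19,520 × €26.56 = €518,451.20.
Operating income = contribution − fixed costs = €518,451.20 − €280,100 = €238,351.20.
DOL = contribution ÷ EBIT = €518,451.20 ÷ €238,351.20 = 2.1752.
%ΔEBIT = DOL × %ΔSales = 2.1752 × -4.7% = -10.2%.

-10.2%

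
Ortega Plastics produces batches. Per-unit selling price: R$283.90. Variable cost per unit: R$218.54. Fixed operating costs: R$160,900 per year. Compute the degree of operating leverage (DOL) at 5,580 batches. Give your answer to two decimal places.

At 5,580 units, contribution = 5,580 × R$65.36 = R$364,708.80.
Subtracting fixed costs: EBIT = R$364,708.80 − R$160,900 = R$203,808.80.
Degree of operating leverage = R$364,708.80 / R$203,808.80 = 1.7895.

1.79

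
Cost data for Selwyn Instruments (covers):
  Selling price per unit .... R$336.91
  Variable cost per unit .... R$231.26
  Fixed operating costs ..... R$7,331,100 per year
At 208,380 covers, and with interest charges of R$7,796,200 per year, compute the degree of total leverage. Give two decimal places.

Contribution at this volume is 208,380 × R$105.65 = R$22,015,347.00.
Operating income = contribution − fixed costs = R$22,015,347.00 − R$7,331,100 = R$14,684,247.00. Interest = R$7,796,200.00.
DOL = R$22,015,347.00 ÷ R$14,684,247.00 = 1.4992; DFL = R$14,684,247.00 ÷ R$6,888,047.00 = 2.1318.
Combined leverage = 1.4992 × 2.1318 = 3.1960.

3.20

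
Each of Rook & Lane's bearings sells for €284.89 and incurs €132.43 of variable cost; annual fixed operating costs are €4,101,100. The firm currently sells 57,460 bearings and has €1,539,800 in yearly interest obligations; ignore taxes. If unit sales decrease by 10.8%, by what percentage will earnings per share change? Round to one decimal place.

Contribution at this volume is 57,460 × €152.46 = €8,760,351.60.
Subtracting fixed costs: EBIT = €8,760,351.60 − €4,101,100 = €4,659,251.60.
After interest of €1,539,800.00, pre-tax earnings = €3,119,451.60.
Degree of combined leverage = contribution ÷ (EBIT − I) = €8,760,351.60 ÷ €3,119,451.60 = 2.8083.
EPS therefore changes by 2.8083 × (-10.8%) = -30.3%.

-30.3%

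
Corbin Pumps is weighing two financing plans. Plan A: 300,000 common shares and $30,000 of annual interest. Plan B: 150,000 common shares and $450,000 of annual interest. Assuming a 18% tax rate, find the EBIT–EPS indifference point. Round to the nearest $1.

$870,000

Set EPS_A = EPS_B: (EBIT − $30,000)(1 − 0.18) ÷ 300,000 = (EBIT − $450,000)(1 − 0.18) ÷ 150,000.
Cancelling (1 − t) and cross-multiplying: 150,000·(EBIT − 30,000) = 300,000·(EBIT − 450,000).
EBIT × (300,000 − 150,000) = 450,000 × 300,000 − 30,000 × 150,000 = 130,500,000,000, so EBIT = 130,500,000,000 ÷ 150,000 = 870,000.00.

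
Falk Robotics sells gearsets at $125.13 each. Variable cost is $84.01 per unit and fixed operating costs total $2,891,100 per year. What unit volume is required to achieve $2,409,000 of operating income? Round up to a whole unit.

Unit CM = price − variable cost = $125.13 − $84.01 = $41.12.
Units = (FC + target) / CM = ($2,891,100 + $2,409,000) / $41.12 = 128,893.48, so 128,894 gearsets.

128,894 gearsets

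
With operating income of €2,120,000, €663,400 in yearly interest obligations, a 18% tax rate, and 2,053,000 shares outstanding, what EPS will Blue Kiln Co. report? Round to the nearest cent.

Pre-tax income = €2,120,000 − €663,400.00 = €1,456,600.00.
Net income = €1,456,600.00 × (1 − 0.18) = €1,194,412.00.
EPS = €1,194,412.00 ÷ 2,053,000 = €0.58.

€0.58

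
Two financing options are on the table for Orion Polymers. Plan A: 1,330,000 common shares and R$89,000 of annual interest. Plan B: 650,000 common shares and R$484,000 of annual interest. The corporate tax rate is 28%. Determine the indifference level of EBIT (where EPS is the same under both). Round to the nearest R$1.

At indifference, (EBIT − 89,000)(1 − t)/1,330,000 = (EBIT − 484,000)(1 − t)/650,000.
Cancelling (1 − t) and cross-multiplying: 650,000·(EBIT − 89,000) = 1,330,000·(EBIT − 484,000).
EBIT × (1,330,000 − 650,000) = 484,000 × 1,330,000 − 89,000 × 650,000 = 585,870,000,000, so EBIT = 585,870,000,000 ÷ 680,000 = 861,573.53.

R$861,574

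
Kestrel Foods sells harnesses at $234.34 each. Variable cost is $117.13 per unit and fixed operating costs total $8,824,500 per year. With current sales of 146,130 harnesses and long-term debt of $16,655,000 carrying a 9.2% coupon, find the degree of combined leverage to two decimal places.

2.53

Total contribution margin = 146,130 × $117.21 = $17,127,897.30.
Subtracting fixed costs: EBIT = $17,127,897.30 − $8,824,500 = $8,303,397.30. Interest = $1,532,260.00, so EBIT − I = $6,771,137.30.
DCL = contribution ÷ (EBIT − I) = $17,127,897.30 ÷ $6,771,137.30 = 2.5295.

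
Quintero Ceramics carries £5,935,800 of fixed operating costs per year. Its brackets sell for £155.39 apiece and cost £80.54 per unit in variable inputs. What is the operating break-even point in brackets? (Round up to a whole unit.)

Each unit contributes £155.39 − £80.54 = £74.85.
Units to break even: £5,935,800 ÷ £74.85 = 79,302.61, rounded up to 79,303.

79,303 brackets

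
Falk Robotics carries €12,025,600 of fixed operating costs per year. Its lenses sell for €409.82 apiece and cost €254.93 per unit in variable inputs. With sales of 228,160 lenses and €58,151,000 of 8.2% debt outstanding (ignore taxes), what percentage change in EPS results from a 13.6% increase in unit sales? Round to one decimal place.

+25.9%

Total contribution margin = 228,160 × €154.89 = €35,339,702.40.
Operating income = contribution − fixed costs = €35,339,702.40 − €12,025,600 = €23,314,102.40.
Interest = €4,768,382.00, so EBIT − I = €18,545,720.40.
Degree of combined leverage = contribution ÷ (EBIT − I) = €35,339,702.40 ÷ €18,545,720.40 = 1.9055.
EPS therefore changes by 1.9055 × (+13.6%) = +25.9%.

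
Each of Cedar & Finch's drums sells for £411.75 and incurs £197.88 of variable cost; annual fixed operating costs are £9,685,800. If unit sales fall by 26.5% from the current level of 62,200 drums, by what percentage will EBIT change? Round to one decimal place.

At 62,200 units, contribution = 62,200 × £213.87 = £13,302,714.00.
EBIT = £13,302,714.00 − £9,685,800 = £3,616,914.00.
Degree of operating leverage = £13,302,714.00 / £3,616,914.00 = 3.6779.
Operating income changes by 3.6779 × -26.5% = -97.5%.

-97.5%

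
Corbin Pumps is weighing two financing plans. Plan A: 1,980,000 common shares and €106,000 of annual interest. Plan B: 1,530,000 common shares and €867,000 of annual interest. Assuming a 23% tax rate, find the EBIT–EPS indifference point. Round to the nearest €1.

At indifference, (EBIT − 106,000)(1 − t)/1,980,000 = (EBIT − 867,000)(1 − t)/1,530,000.
Cancelling (1 − t) and cross-multiplying: 1,530,000·(EBIT − 106,000) = 1,980,000·(EBIT − 867,000).
EBIT × (1,980,000 − 1,530,000) = 867,000 × 1,980,000 − 106,000 × 1,530,000 = 1,554,480,000,000, so EBIT = 1,554,480,000,000 ÷ 450,000 = 3,454,400.00.

€3,454,400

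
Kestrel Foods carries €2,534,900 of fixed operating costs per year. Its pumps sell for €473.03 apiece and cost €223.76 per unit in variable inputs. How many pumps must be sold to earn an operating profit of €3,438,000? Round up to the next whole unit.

23,962 pumps

Contribution margin per unit = €473.03 − €223.76 = €249.27.
Units = (FC + target) / CM = (€2,534,900 + €3,438,000) / €249.27 = 23,961.57, so 23,962 pumps.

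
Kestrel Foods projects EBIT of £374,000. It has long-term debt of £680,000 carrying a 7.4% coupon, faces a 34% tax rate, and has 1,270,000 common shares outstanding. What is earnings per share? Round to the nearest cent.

Pre-tax income = £374,000 − £50,320.00 = £323,680.00.
Net income = £323,680.00 × (1 − 0.34) = £213,628.80.
Per share: £213,628.80 / 1,270,000 shares = £0.17.

£0.17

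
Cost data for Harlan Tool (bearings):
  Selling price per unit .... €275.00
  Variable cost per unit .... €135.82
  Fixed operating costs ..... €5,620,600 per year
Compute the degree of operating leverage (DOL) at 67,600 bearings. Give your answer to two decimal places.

2.48

Total contribution margin = 67,600 × €139.18 = €9,408,568.00.
Operating income = contribution − fixed costs = €9,408,568.00 − €5,620,600 = €3,787,968.00.
DOL = contribution ÷ EBIT = €9,408,568.00 ÷ €3,787,968.00 = 2.4838.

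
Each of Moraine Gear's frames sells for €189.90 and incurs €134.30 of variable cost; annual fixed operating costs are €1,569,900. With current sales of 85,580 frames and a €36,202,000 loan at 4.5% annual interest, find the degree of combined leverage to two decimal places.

Total contribution margin = 85,580 × €55.60 = €4,758,248.00.
Operating income = contribution − fixed costs = €4,758,248.00 − €1,569,900 = €3,188,348.00. Interest = €1,629,090.00.
DOL = €4,758,248.00 ÷ €3,188,348.00 = 1.4924; DFL = €3,188,348.00 ÷ €1,559,258.00 = 2.0448.
DCL = DOL × DFL = 1.4924 × 2.0448 = 3.0517.

3.05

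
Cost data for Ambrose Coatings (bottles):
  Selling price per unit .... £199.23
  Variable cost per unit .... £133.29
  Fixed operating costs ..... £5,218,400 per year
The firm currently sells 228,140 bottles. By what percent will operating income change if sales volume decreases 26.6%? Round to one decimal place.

Total contribution margin = 228,140 × £65.94 = £15,043,551.60.
EBIT = £15,043,551.60 − £5,218,400 = £9,825,151.60.
Degree of operating leverage = £15,043,551.60 / £9,825,151.60 = 1.5311.
So EBIT moves 1.5311 × (-26.6%) = -40.7%.

-40.7%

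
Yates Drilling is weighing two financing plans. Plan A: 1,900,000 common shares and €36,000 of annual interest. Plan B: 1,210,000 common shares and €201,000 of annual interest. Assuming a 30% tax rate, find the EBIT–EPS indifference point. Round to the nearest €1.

Set EPS_A = EPS_B: (EBIT − €36,000)(1 − 0.30) ÷ 1,900,000 = (EBIT − €201,000)(1 − 0.30) ÷ 1,210,000.
The (1 − t) factor cancels: (EBIT − 36,000) × 1,210,000 = (EBIT − 201,000) × 1,900,000.
Solving, EBIT = (201,000·1,900,000 − 36,000·1,210,000) / (1,900,000 − 1,210,000) = 338,340,000,000 / 690,000 = 490,347.83.

€490,348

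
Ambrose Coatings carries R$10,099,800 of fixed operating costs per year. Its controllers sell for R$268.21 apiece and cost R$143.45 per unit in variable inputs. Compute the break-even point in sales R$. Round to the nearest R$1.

CM per unit = R$268.21 − R$143.45 = R$124.76; CM ratio = R$124.76 / R$268.21 = 0.4652.
Break-even revenue = fixed costs × price ÷ CM = R$10,099,800 × R$268.21 ÷ R$124.76 = R$21,712,627.

R$21,712,627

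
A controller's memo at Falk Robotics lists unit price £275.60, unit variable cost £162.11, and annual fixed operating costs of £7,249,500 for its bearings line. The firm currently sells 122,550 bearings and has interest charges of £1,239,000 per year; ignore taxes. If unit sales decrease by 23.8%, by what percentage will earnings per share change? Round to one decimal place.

Total contribution margin = 122,550 × £113.49 = £13,908,199.50.
EBIT = £13,908,199.50 − £7,249,500 = £6,658,699.50.
Interest = £1,239,000.00, so EBIT − I = £5,419,699.50.
Degree of combined leverage = contribution ÷ (EBIT − I) = £13,908,199.50 ÷ £5,419,699.50 = 2.5662.
%ΔEPS = DCL × %ΔSales = 2.5662 × -23.8% = -61.1%.

-61.1%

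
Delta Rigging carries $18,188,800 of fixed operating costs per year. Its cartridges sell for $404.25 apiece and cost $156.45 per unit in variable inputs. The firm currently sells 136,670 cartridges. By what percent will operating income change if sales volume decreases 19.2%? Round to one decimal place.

-41.5%

At 136,670 units, contribution = 136,670 × $247.80 = $33,866,826.00.
EBIT = $33,866,826.00 − $18,188,800 = $15,678,026.00.
Degree of operating leverage = $33,866,826.00 / $15,678,026.00 = 2.1601.
So EBIT moves 2.1601 × (-19.2%) = -41.5%.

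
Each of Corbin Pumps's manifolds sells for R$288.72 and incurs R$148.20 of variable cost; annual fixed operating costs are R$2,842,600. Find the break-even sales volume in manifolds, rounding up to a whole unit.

Each unit contributes R$288.72 − R$148.20 = R$140.52.
Units to break even: R$2,842,600 ÷ R$140.52 = 20,229.15, rounded up to 20,230.

20,230 manifolds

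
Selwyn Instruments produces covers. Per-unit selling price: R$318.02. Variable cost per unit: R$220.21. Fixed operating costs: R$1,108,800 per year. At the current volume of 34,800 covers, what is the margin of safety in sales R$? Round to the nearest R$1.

R$7,461,937

Unit CM = price − variable cost = R$318.02 − R$220.21 = R$97.81. Break-even units = R$1,108,800 ÷ R$97.81 = 11,336.26; break-even revenue = 11,336.26 × R$318.02 = R$3,605,158.74.
Actual sales revenue = 34,800 × R$318.02 = R$11,067,096.00.
Margin of safety = R$11,067,096.00 − R$3,605,158.74 = R$7,461,937.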